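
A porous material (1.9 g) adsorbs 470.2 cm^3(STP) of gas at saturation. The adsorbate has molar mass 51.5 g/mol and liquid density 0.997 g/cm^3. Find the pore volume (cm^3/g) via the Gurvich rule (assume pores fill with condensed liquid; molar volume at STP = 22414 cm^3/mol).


Moles adsorbed n = V_ads / 22414 = 470.2 / 22414 = 2.097796e-02 mol
Liquid volume V_liq = n * M / rho_liq = 2.097796e-02 * 51.5 / 0.997 = 1.08362 cm^3
Specific pore volume V_pore = V_liq / m_sample = 1.08362 / 1.9
V_pore = 0.5703 cm^3/g

0.5703


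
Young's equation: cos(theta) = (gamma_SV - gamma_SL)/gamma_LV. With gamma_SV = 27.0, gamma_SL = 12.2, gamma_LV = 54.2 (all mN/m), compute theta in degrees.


cos(theta) = (gamma_SV - gamma_SL) / gamma_LV
cos(theta) = (27.0 - 12.2) / 54.2
cos(theta) = 0.273063
theta = arccos(0.273063) = 74.15 degrees

74.15


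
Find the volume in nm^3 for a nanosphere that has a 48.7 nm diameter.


Radius r = 48.7/2 = 24.35 nm
Volume V = (4/3) * pi * r^3
V = (4/3) * pi * (24.35)^3
V = 60476.34 nm^3

60476.34


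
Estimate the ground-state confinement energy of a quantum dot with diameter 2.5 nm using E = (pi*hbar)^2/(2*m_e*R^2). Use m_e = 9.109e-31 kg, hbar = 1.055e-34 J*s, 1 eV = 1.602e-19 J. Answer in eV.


Radius R = 2.5/2 = 1.25 nm = 1.25e-09 m
E = (pi * 1.055e-34)^2 / (2 * 9.109e-31 * (1.25e-09)^2)
E(J) = 3.85908e-20
E = E(J) / 1.602e-19 = 0.2409 eV

0.2409


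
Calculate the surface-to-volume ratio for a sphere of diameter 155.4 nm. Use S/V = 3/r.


Radius r = 155.4/2 = 77.7 nm
S/V = 3 / r = 3 / 77.7
S/V = 0.0386 nm^-1

0.0386


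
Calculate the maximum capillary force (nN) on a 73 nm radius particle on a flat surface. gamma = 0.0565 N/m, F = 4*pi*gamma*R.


Convert radius: R = 73 nm = 7.3e-08 m
F = 4 * pi * gamma * R
F = 4 * pi * 0.0565 * 7.3e-08
F = 5.183e-08 N = 51.83 nN

51.83


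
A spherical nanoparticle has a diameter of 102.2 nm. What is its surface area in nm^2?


Radius r = 102.2/2 = 51.1 nm
Surface area SA = 4 * pi * r^2
SA = 4 * pi * (51.1)^2
SA = 32813.43 nm^2

32813.43


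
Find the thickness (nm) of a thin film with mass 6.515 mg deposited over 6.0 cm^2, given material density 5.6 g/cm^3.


Convert: m = 6.515 mg = 6.5150e-06 kg, A = 6.0 cm^2 = 6.0000e-04 m^2, rho = 5.6 g/cm^3 = 5600 kg/m^3
t = m / (A * rho)
t = 6.5150e-06 / (6.0000e-04 * 5600)
t = 1.9390e-06 m = 1939.0 nm

1939.0


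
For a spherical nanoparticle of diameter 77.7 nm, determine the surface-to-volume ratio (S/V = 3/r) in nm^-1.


Radius r = 77.7/2 = 38.85 nm
S/V = 3 / r = 3 / 38.85
S/V = 0.0772 nm^-1

0.0772


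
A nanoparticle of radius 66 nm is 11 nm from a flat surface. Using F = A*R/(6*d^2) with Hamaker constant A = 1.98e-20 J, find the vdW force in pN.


Convert to SI: R = 66 nm = 6.6e-08 m, d = 11 nm = 1.1e-08 m
F = A * R / (6 * d^2)
F = 1.98e-20 * 6.6e-08 / (6 * (1.1e-08)^2)
F = 1.8e-12 N = 1.8 pN

1.8


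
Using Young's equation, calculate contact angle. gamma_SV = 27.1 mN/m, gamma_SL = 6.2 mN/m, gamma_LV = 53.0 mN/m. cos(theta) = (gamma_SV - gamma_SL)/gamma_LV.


cos(theta) = (gamma_SV - gamma_SL) / gamma_LV
cos(theta) = (27.1 - 6.2) / 53.0
cos(theta) = 0.39434
theta = arccos(0.39434) = 66.78 degrees

66.78


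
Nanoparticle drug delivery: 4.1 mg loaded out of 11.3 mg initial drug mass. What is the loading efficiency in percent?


Drug loading efficiency = (drug loaded / drug initial) * 100
DLE = 4.1 / 11.3 * 100
DLE = 0.3628 * 100
DLE = 36.28%

36.28


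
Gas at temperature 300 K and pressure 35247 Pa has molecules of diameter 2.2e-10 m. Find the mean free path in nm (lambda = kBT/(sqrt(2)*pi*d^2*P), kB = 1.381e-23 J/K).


Mean free path: lambda = kB*T / (sqrt(2) * pi * d^2 * P)
lambda = 1.381e-23 * 300 / (sqrt(2) * pi * (2.2e-10)^2 * 35247)
lambda = 5.46616e-07 m
lambda = 546.62 nm

546.62


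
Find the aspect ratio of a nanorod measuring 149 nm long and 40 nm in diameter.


Aspect ratio AR = length / diameter
AR = 149 / 40
AR = 3.73

3.73


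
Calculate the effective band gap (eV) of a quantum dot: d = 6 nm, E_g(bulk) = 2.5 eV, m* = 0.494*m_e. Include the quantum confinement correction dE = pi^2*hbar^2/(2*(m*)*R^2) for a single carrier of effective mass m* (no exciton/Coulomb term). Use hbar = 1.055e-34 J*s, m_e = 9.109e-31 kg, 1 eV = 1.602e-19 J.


Radius R = 6/2 nm = 3e-09 m
Confinement energy dE = pi^2 * hbar^2 / (2 * m_eff * m_e * R^2)
dE = pi^2 * (1.055e-34)^2 / (2 * 0.494 * 9.109e-31 * (3e-09)^2) J, divided by 1.602e-19 J/eV
dE = 0.0847 eV
Total band gap = E_g(bulk) + dE = 2.5 + 0.0847 = 2.5847 eV

2.5847


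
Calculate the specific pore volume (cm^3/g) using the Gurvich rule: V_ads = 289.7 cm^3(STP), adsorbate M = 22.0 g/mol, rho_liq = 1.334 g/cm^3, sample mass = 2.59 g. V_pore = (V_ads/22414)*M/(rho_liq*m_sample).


Moles adsorbed n = V_ads / 22414 = 289.7 / 22414 = 1.292496e-02 mol
Liquid volume V_liq = n * M / rho_liq = 1.292496e-02 * 22.0 / 1.334 = 0.21316 cm^3
Specific pore volume V_pore = V_liq / m_sample = 0.21316 / 2.59
V_pore = 0.0823 cm^3/g

0.0823


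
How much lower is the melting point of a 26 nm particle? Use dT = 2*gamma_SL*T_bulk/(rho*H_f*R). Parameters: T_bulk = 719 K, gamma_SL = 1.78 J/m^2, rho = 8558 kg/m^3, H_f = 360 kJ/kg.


Radius R = 26/2 = 13 nm = 1.3e-08 m
Convert H_f = 360 kJ/kg = 360000 J/kg
dT = 2 * gamma_SL * T_bulk / (rho * H_f * R)
dT = 2 * 1.78 * 719 / (8558 * 360000 * 1.3e-08)
dT = 63.9 K

63.9


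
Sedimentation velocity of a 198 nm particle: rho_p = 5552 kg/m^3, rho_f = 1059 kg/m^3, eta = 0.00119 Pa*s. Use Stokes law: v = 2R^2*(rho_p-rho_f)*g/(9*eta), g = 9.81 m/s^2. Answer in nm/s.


Radius R = 198/2 nm = 9.9e-08 m
Density difference = 5552 - 1059 = 4493 kg/m^3
v = 2 * R^2 * (rho_p - rho_f) * g / (9 * eta)
v = 2 * (9.9e-08)^2 * 4493 * 9.81 / (9 * 0.00119)
v = 8.06708e-08 m/s = 80.6708 nm/s

80.6708


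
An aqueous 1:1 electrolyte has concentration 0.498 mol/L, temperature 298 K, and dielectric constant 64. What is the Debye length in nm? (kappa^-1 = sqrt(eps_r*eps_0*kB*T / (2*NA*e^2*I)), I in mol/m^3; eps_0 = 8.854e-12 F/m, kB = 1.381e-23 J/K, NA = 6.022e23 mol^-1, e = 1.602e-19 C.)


Ionic strength I = 0.498 * 1^2 * 1000 = 498 mol/m^3
kappa^-1 = sqrt(64 * 8.854e-12 * 1.381e-23 * 298 / (2 * 6.022e23 * (1.602e-19)^2 * 498))
kappa^-1 = 0.389 nm

0.389


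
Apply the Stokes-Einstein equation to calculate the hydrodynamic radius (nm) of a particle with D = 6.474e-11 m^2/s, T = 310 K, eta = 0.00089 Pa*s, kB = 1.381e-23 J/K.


Stokes-Einstein: R = kB*T / (6*pi*eta*D)
R = 1.381e-23 * 310 / (6 * pi * 0.00089 * 6.474e-11)
R = 3.94177e-09 m = 3.94 nm

3.94


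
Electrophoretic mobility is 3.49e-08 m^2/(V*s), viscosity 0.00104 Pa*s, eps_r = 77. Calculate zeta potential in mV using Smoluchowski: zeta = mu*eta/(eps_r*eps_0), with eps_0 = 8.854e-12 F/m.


Smoluchowski equation: zeta = mu * eta / (eps_r * eps_0)
zeta = 3.49e-08 * 0.00104 / (77 * 8.854e-12)
zeta = 0.053239 V = 53.24 mV

53.24


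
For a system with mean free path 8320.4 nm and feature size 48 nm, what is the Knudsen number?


Knudsen number Kn = lambda / L
Kn = 8320.4 / 48
Kn = 173.3417

173.3417


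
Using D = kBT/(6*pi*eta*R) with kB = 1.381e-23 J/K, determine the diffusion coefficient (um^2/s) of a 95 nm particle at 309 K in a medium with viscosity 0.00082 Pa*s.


Radius R = 95/2 = 47.5 nm = 4.75e-08 m
D = kB*T / (6*pi*eta*R)
D = 1.381e-23 * 309 / (6 * pi * 0.00082 * 4.75e-08)
D = 5.81224e-12 m^2/s = 5.812 um^2/s

5.812


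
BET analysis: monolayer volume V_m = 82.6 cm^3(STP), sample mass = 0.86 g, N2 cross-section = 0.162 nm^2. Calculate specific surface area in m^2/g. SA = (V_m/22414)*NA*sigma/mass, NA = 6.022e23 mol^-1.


Number of moles in monolayer = V_m / 22414 = 82.6 / 22414 = 0.0036852
Number of molecules = moles * NA = 0.0036852 * 6.022e23
SA = molecules * sigma / mass
SA = (82.6 / 22414) * 6.022e23 * 0.162e-18 / 0.86
SA = 418.0 m^2/g

418.0


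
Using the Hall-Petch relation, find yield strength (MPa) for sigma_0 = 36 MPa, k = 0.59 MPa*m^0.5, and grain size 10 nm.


d = 10 nm = 1e-08 m
sqrt(d) = 0.0001
Hall-Petch contribution = k / sqrt(d) = 0.59 / 0.0001 = 5900.0 MPa
sigma = sigma_0 + k/sqrt(d) = 36 + 5900.0 = 5936.0 MPa

5936.0


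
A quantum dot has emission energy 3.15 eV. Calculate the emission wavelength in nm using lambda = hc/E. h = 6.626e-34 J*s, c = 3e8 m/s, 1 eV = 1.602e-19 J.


Convert energy: E = 3.15 eV = 3.15 * 1.602e-19 = 5.0463e-19 J
lambda = h*c / E = 6.626e-34 * 3e8 / 5.0463e-19
lambda = 3.93912e-07 m = 393.9 nm

393.9


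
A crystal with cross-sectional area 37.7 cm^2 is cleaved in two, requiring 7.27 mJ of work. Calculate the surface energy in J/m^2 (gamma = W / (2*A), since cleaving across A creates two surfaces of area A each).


Convert: A = 37.7 cm^2 = 0.00377 m^2, W = 7.27 mJ = 0.00727 J
Cleaving exposes two faces of area A, so total new surface = 2*A and gamma = W / (2*A)
gamma = 0.00727 / (2 * 0.00377)
gamma = 0.964 J/m^2

0.964


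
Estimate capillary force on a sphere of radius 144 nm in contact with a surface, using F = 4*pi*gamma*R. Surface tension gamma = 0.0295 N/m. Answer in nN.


Convert radius: R = 144 nm = 1.44e-07 m
F = 4 * pi * gamma * R
F = 4 * pi * 0.0295 * 1.44e-07
F = 5.33819e-08 N = 53.3819 nN

53.3819


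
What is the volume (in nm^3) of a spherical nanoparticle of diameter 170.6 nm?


Radius r = 170.6/2 = 85.3 nm
Volume V = (4/3) * pi * r^3
V = (4/3) * pi * (85.3)^3
V = 2599774.64 nm^3

2599774.64


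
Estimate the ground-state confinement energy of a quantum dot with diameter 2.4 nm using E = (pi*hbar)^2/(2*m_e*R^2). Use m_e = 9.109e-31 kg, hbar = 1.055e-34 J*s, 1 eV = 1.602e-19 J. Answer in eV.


Radius R = 2.4/2 = 1.2 nm = 1.2e-09 m
E = (pi * 1.055e-34)^2 / (2 * 9.109e-31 * (1.2e-09)^2)
E(J) = 4.18737e-20
E = E(J) / 1.602e-19 = 0.2614 eV

0.2614


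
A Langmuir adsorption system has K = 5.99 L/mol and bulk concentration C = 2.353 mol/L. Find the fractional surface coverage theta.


Langmuir isotherm: theta = K*C / (1 + K*C)
K*C = 5.99 * 2.353 = 14.09447
theta = 14.09447 / (1 + 14.09447) = 14.09447 / 15.09447
theta = 0.9338

0.9338


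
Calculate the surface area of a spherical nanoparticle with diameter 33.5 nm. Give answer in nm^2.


Radius r = 33.5/2 = 16.75 nm
Surface area SA = 4 * pi * r^2
SA = 4 * pi * (16.75)^2
SA = 3525.65 nm^2

3525.65


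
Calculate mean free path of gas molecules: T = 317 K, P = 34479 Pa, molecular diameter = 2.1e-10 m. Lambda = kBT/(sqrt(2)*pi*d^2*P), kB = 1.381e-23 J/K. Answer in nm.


Mean free path: lambda = kB*T / (sqrt(2) * pi * d^2 * P)
lambda = 1.381e-23 * 317 / (sqrt(2) * pi * (2.1e-10)^2 * 34479)
lambda = 6.4803e-07 m
lambda = 648.03 nm

648.03


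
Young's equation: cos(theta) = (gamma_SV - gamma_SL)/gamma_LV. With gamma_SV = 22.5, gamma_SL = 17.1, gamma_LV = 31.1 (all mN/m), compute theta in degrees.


cos(theta) = (gamma_SV - gamma_SL) / gamma_LV
cos(theta) = (22.5 - 17.1) / 31.1
cos(theta) = 0.173633
theta = arccos(0.173633) = 80.0 degrees

80.0


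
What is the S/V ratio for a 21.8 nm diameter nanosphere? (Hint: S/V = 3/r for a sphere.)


Radius r = 21.8/2 = 10.9 nm
S/V = 3 / r = 3 / 10.9
S/V = 0.2752 nm^-1

0.2752


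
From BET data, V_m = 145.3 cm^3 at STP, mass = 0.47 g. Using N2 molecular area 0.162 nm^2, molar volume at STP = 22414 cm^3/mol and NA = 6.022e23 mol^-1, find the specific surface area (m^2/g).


Number of moles in monolayer = V_m / 22414 = 145.3 / 22414 = 0.00648256
Number of molecules = moles * NA = 0.00648256 * 6.022e23
SA = molecules * sigma / mass
SA = (145.3 / 22414) * 6.022e23 * 0.162e-18 / 0.47
SA = 1345.6 m^2/g

1345.6


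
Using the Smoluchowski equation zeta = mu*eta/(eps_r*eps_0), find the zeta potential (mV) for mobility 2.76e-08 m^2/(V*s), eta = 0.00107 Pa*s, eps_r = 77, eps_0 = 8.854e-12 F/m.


Smoluchowski equation: zeta = mu * eta / (eps_r * eps_0)
zeta = 2.76e-08 * 0.00107 / (77 * 8.854e-12)
zeta = 0.043317 V = 43.32 mV

43.32


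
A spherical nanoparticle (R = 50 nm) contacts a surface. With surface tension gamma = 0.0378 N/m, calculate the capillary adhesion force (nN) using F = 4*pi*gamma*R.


Convert radius: R = 50 nm = 5e-08 m
F = 4 * pi * gamma * R
F = 4 * pi * 0.0378 * 5e-08
F = 2.37504e-08 N = 23.7504 nN

23.7504


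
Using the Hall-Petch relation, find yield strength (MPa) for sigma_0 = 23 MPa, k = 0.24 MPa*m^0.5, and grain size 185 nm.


d = 185 nm = 1.85e-07 m
sqrt(d) = 0.0004301163
Hall-Petch contribution = k / sqrt(d) = 0.24 / 0.0004301163 = 558.0 MPa
sigma = sigma_0 + k/sqrt(d) = 23 + 558.0 = 581.0 MPa

581.0


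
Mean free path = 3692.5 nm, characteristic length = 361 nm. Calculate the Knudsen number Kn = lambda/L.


Knudsen number Kn = lambda / L
Kn = 3692.5 / 361
Kn = 10.2285

10.2285


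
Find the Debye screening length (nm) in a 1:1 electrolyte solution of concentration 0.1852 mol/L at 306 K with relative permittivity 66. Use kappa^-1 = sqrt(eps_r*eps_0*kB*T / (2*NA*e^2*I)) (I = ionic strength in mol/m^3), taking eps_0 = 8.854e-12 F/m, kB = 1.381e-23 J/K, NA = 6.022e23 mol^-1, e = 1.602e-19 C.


Ionic strength I = 0.1852 * 1^2 * 1000 = 185.2 mol/m^3
kappa^-1 = sqrt(66 * 8.854e-12 * 1.381e-23 * 306 / (2 * 6.022e23 * (1.602e-19)^2 * 185.2))
kappa^-1 = 0.657 nm

0.657


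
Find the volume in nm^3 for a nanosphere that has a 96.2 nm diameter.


Radius r = 96.2/2 = 48.1 nm
Volume V = (4/3) * pi * r^3
V = (4/3) * pi * (48.1)^3
V = 466148.01 nm^3

466148.01


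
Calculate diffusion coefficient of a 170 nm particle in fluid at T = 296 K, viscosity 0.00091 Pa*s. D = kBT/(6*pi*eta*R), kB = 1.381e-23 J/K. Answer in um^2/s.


Radius R = 170/2 = 85 nm = 8.5e-08 m
D = kB*T / (6*pi*eta*R)
D = 1.381e-23 * 296 / (6 * pi * 0.00091 * 8.5e-08)
D = 2.80365e-12 m^2/s = 2.804 um^2/s

2.804


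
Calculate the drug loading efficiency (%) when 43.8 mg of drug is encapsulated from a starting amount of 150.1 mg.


Drug loading efficiency = (drug loaded / drug initial) * 100
DLE = 43.8 / 150.1 * 100
DLE = 0.2918 * 100
DLE = 29.18%

29.18


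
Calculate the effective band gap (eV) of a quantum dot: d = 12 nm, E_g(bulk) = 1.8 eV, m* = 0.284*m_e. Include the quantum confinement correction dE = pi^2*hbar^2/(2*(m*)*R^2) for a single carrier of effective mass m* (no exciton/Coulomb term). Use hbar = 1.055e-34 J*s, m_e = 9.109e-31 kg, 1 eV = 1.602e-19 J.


Radius R = 12/2 nm = 6e-09 m
Confinement energy dE = pi^2 * hbar^2 / (2 * m_eff * m_e * R^2)
dE = pi^2 * (1.055e-34)^2 / (2 * 0.284 * 9.109e-31 * (6e-09)^2) J, divided by 1.602e-19 J/eV
dE = 0.0368 eV
Total band gap = E_g(bulk) + dE = 1.8 + 0.0368 = 1.8368 eV

1.8368


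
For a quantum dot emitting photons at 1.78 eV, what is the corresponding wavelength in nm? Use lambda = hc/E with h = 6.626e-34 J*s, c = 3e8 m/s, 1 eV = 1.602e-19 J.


Convert energy: E = 1.78 eV = 1.78 * 1.602e-19 = 2.85156e-19 J
lambda = h*c / E = 6.626e-34 * 3e8 / 2.85156e-19
lambda = 6.97092e-07 m = 697.1 nm

697.1


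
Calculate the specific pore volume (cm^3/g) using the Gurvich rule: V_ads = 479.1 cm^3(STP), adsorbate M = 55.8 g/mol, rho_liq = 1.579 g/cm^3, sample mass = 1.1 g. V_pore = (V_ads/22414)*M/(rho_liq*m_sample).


Moles adsorbed n = V_ads / 22414 = 479.1 / 22414 = 2.137503e-02 mol
Liquid volume V_liq = n * M / rho_liq = 2.137503e-02 * 55.8 / 1.579 = 0.75537 cm^3
Specific pore volume V_pore = V_liq / m_sample = 0.75537 / 1.1
V_pore = 0.6867 cm^3/g

0.6867


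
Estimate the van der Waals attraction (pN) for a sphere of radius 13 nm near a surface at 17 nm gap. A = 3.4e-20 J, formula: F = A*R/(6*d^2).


Convert to SI: R = 13 nm = 1.3e-08 m, d = 17 nm = 1.7e-08 m
F = A * R / (6 * d^2)
F = 3.4e-20 * 1.3e-08 / (6 * (1.7e-08)^2)
F = 2.54902e-13 N = 0.255 pN

0.255


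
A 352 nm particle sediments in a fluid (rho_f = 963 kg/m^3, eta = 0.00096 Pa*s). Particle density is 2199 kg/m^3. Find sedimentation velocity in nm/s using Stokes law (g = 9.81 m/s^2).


Radius R = 352/2 nm = 1.76e-07 m
Density difference = 2199 - 963 = 1236 kg/m^3
v = 2 * R^2 * (rho_p - rho_f) * g / (9 * eta)
v = 2 * (1.76e-07)^2 * 1236 * 9.81 / (9 * 0.00096)
v = 8.69419e-08 m/s = 86.9419 nm/s

86.9419


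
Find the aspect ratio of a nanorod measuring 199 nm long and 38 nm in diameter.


Aspect ratio AR = length / diameter
AR = 199 / 38
AR = 5.24

5.24


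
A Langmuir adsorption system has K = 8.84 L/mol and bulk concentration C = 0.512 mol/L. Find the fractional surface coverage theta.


Langmuir isotherm: theta = K*C / (1 + K*C)
K*C = 8.84 * 0.512 = 4.52608
theta = 4.52608 / (1 + 4.52608) = 4.52608 / 5.52608
theta = 0.819

0.819


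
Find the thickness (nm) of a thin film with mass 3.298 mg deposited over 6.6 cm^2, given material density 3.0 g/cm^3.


Convert: m = 3.298 mg = 3.2980e-06 kg, A = 6.6 cm^2 = 6.6000e-04 m^2, rho = 3.0 g/cm^3 = 3000 kg/m^3
t = m / (A * rho)
t = 3.2980e-06 / (6.6000e-04 * 3000)
t = 1.6657e-06 m = 1665.7 nm

1665.7


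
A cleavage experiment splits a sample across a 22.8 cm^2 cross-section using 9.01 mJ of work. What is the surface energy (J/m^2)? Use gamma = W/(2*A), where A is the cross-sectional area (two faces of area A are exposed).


Convert: A = 22.8 cm^2 = 0.00228 m^2, W = 9.01 mJ = 0.00901 J
Cleaving exposes two faces of area A, so total new surface = 2*A and gamma = W / (2*A)
gamma = 0.00901 / (2 * 0.00228)
gamma = 1.976 J/m^2

1.976


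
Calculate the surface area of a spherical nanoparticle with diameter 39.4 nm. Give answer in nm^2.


Radius r = 39.4/2 = 19.7 nm
Surface area SA = 4 * pi * r^2
SA = 4 * pi * (19.7)^2
SA = 4876.88 nm^2

4876.88


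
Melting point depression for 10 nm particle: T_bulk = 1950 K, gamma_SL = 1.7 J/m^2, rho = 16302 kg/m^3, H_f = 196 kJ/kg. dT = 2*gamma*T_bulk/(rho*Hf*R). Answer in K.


Radius R = 10/2 = 5 nm = 5e-09 m
Convert H_f = 196 kJ/kg = 196000 J/kg
dT = 2 * gamma_SL * T_bulk / (rho * H_f * R)
dT = 2 * 1.7 * 1950 / (16302 * 196000 * 5e-09)
dT = 415.0 K

415.0


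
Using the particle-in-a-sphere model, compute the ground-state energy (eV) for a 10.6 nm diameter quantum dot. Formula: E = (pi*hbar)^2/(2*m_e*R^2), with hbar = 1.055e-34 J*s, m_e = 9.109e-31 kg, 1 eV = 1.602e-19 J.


Radius R = 10.6/2 = 5.3 nm = 5.3e-09 m
E = (pi * 1.055e-34)^2 / (2 * 9.109e-31 * (5.3e-09)^2)
E(J) = 2.14661e-21
E = E(J) / 1.602e-19 = 0.0134 eV

0.0134


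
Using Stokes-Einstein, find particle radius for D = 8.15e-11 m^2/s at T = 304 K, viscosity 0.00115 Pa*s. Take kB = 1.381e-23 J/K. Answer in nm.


Stokes-Einstein: R = kB*T / (6*pi*eta*D)
R = 1.381e-23 * 304 / (6 * pi * 0.00115 * 8.15e-11)
R = 2.37635e-09 m = 2.38 nm

2.38


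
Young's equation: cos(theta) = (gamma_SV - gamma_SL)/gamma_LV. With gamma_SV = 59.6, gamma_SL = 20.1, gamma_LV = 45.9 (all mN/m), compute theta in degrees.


cos(theta) = (gamma_SV - gamma_SL) / gamma_LV
cos(theta) = (59.6 - 20.1) / 45.9
cos(theta) = 0.860566
theta = arccos(0.860566) = 30.62 degrees

30.62


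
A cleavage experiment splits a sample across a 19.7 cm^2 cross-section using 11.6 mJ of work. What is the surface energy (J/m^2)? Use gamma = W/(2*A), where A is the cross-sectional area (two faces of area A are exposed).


Convert: A = 19.7 cm^2 = 0.00197 m^2, W = 11.6 mJ = 0.0116 J
Cleaving exposes two faces of area A, so total new surface = 2*A and gamma = W / (2*A)
gamma = 0.0116 / (2 * 0.00197)
gamma = 2.944 J/m^2

2.944


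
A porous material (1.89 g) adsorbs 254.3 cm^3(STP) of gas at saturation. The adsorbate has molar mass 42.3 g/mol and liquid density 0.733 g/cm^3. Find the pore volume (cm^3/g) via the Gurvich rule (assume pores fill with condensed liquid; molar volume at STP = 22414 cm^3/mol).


Moles adsorbed n = V_ads / 22414 = 254.3 / 22414 = 1.134559e-02 mol
Liquid volume V_liq = n * M / rho_liq = 1.134559e-02 * 42.3 / 0.733 = 0.65473 cm^3
Specific pore volume V_pore = V_liq / m_sample = 0.65473 / 1.89
V_pore = 0.3464 cm^3/g

0.3464


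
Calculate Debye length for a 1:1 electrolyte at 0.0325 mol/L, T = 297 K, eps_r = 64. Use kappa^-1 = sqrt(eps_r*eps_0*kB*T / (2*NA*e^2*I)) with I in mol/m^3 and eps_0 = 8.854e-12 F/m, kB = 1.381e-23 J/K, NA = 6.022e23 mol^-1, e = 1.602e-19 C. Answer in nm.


Ionic strength I = 0.0325 * 1^2 * 1000 = 32.5 mol/m^3
kappa^-1 = sqrt(64 * 8.854e-12 * 1.381e-23 * 297 / (2 * 6.022e23 * (1.602e-19)^2 * 32.5))
kappa^-1 = 1.521 nm

1.521


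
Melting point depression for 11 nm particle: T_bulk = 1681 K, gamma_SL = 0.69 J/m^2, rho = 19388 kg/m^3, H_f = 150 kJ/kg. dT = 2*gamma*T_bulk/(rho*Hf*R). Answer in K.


Radius R = 11/2 = 5.5 nm = 5.5e-09 m
Convert H_f = 150 kJ/kg = 150000 J/kg
dT = 2 * gamma_SL * T_bulk / (rho * H_f * R)
dT = 2 * 0.69 * 1681 / (19388 * 150000 * 5.5e-09)
dT = 145.0 K

145.0


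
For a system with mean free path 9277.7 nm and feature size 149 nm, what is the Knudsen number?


Knudsen number Kn = lambda / L
Kn = 9277.7 / 149
Kn = 62.2664

62.2664


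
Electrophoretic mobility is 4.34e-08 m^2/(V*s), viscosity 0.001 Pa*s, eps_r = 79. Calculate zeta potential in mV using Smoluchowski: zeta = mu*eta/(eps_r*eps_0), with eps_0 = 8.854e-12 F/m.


Smoluchowski equation: zeta = mu * eta / (eps_r * eps_0)
zeta = 4.34e-08 * 0.001 / (79 * 8.854e-12)
zeta = 0.062047 V = 62.05 mV

62.05


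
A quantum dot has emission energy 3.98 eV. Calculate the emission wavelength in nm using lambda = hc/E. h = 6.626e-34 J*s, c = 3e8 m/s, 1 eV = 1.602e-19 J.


Convert energy: E = 3.98 eV = 3.98 * 1.602e-19 = 6.37596e-19 J
lambda = h*c / E = 6.626e-34 * 3e8 / 6.37596e-19
lambda = 3.11765e-07 m = 311.8 nm

311.8


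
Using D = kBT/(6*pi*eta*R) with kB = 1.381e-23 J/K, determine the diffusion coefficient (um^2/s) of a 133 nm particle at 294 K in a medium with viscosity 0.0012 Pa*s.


Radius R = 133/2 = 66.5 nm = 6.65e-08 m
D = kB*T / (6*pi*eta*R)
D = 1.381e-23 * 294 / (6 * pi * 0.0012 * 6.65e-08)
D = 2.69921e-12 m^2/s = 2.699 um^2/s

2.699


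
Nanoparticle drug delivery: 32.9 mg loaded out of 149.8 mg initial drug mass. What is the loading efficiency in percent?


Drug loading efficiency = (drug loaded / drug initial) * 100
DLE = 32.9 / 149.8 * 100
DLE = 0.2196 * 100
DLE = 21.96%

21.96


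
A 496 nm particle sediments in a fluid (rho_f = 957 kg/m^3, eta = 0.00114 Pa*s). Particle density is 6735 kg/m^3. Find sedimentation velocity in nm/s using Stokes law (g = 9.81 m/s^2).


Radius R = 496/2 nm = 2.48e-07 m
Density difference = 6735 - 957 = 5778 kg/m^3
v = 2 * R^2 * (rho_p - rho_f) * g / (9 * eta)
v = 2 * (2.48e-07)^2 * 5778 * 9.81 / (9 * 0.00114)
v = 6.79567e-07 m/s = 679.5674 nm/s

679.5674


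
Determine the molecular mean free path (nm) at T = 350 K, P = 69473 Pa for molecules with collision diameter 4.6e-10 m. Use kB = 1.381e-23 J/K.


Mean free path: lambda = kB*T / (sqrt(2) * pi * d^2 * P)
lambda = 1.381e-23 * 350 / (sqrt(2) * pi * (4.6e-10)^2 * 69473)
lambda = 7.40057e-08 m
lambda = 74.01 nm

74.01


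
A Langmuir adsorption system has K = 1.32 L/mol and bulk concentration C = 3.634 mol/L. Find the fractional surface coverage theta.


Langmuir isotherm: theta = K*C / (1 + K*C)
K*C = 1.32 * 3.634 = 4.79688
theta = 4.79688 / (1 + 4.79688) = 4.79688 / 5.79688
theta = 0.8275

0.8275


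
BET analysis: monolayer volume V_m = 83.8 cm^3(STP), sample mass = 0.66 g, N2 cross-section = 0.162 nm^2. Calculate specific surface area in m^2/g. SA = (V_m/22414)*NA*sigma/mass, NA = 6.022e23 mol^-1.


Number of moles in monolayer = V_m / 22414 = 83.8 / 22414 = 0.00373873
Number of molecules = moles * NA = 0.00373873 * 6.022e23
SA = molecules * sigma / mass
SA = (83.8 / 22414) * 6.022e23 * 0.162e-18 / 0.66
SA = 552.6 m^2/g

552.6


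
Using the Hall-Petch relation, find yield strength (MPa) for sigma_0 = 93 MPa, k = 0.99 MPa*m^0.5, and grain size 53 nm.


d = 53 nm = 5.3e-08 m
sqrt(d) = 0.0002302173
Hall-Petch contribution = k / sqrt(d) = 0.99 / 0.0002302173 = 4300.3 MPa
sigma = sigma_0 + k/sqrt(d) = 93 + 4300.3 = 4393.3 MPa

4393.3


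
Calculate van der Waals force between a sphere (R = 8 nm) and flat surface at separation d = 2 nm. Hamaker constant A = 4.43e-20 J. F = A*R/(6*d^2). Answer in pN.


Convert to SI: R = 8 nm = 8e-09 m, d = 2 nm = 2e-09 m
F = A * R / (6 * d^2)
F = 4.43e-20 * 8e-09 / (6 * (2e-09)^2)
F = 1.47667e-11 N = 14.767 pN

14.767


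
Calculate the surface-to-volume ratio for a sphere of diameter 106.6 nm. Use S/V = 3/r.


Radius r = 106.6/2 = 53.3 nm
S/V = 3 / r = 3 / 53.3
S/V = 0.0563 nm^-1

0.0563


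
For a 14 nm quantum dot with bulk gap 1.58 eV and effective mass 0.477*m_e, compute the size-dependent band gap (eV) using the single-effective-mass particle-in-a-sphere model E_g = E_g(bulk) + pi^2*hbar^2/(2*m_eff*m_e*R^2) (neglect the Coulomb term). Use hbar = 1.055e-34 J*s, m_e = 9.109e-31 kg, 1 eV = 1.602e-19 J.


Radius R = 14/2 nm = 7e-09 m
Confinement energy dE = pi^2 * hbar^2 / (2 * m_eff * m_e * R^2)
dE = pi^2 * (1.055e-34)^2 / (2 * 0.477 * 9.109e-31 * (7e-09)^2) J, divided by 1.602e-19 J/eV
dE = 0.0161 eV
Total band gap = E_g(bulk) + dE = 1.58 + 0.0161 = 1.5961 eV

1.5961


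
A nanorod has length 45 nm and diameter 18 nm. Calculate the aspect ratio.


Aspect ratio AR = length / diameter
AR = 45 / 18
AR = 2.5

2.5


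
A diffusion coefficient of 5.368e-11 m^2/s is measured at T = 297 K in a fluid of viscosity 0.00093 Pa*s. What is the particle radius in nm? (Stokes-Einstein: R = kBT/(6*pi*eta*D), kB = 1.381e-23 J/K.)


Stokes-Einstein: R = kB*T / (6*pi*eta*D)
R = 1.381e-23 * 297 / (6 * pi * 0.00093 * 5.368e-11)
R = 4.35867e-09 m = 4.36 nm

4.36


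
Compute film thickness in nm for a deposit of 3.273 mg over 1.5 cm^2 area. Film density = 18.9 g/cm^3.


Convert: m = 3.273 mg = 3.2730e-06 kg, A = 1.5 cm^2 = 1.5000e-04 m^2, rho = 18.9 g/cm^3 = 18900 kg/m^3
t = m / (A * rho)
t = 3.2730e-06 / (1.5000e-04 * 18900)
t = 1.1545e-06 m = 1154.5 nm

1154.5


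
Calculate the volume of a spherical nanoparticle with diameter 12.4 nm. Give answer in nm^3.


Radius r = 12.4/2 = 6.2 nm
Volume V = (4/3) * pi * r^3
V = (4/3) * pi * (6.2)^3
V = 998.31 nm^3

998.31


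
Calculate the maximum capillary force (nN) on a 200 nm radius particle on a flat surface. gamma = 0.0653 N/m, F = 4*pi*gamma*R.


Convert radius: R = 200 nm = 2e-07 m
F = 4 * pi * gamma * R
F = 4 * pi * 0.0653 * 2e-07
F = 1.64117e-07 N = 164.1168 nN

164.1168


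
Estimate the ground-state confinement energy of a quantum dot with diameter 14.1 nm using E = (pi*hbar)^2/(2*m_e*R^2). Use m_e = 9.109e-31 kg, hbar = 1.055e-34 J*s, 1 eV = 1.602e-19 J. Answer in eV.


Radius R = 14.1/2 = 7.05 nm = 7.05e-09 m
E = (pi * 1.055e-34)^2 / (2 * 9.109e-31 * (7.05e-09)^2)
E(J) = 1.21318e-21
E = E(J) / 1.602e-19 = 0.0076 eV

0.0076


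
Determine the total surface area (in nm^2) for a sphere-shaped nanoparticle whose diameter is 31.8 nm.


Radius r = 31.8/2 = 15.9 nm
Surface area SA = 4 * pi * r^2
SA = 4 * pi * (15.9)^2
SA = 3176.9 nm^2

3176.9


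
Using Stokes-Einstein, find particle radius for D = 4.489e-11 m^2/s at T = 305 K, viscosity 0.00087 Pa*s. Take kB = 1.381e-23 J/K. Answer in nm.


Stokes-Einstein: R = kB*T / (6*pi*eta*D)
R = 1.381e-23 * 305 / (6 * pi * 0.00087 * 4.489e-11)
R = 5.72168e-09 m = 5.72 nm

5.72


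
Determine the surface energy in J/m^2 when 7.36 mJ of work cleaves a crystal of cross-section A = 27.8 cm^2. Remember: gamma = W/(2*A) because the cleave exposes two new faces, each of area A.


Convert: A = 27.8 cm^2 = 0.00278 m^2, W = 7.36 mJ = 0.00736 J
Cleaving exposes two faces of area A, so total new surface = 2*A and gamma = W / (2*A)
gamma = 0.00736 / (2 * 0.00278)
gamma = 1.324 J/m^2

1.324


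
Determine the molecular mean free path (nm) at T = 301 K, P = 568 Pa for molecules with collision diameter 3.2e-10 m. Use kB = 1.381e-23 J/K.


Mean free path: lambda = kB*T / (sqrt(2) * pi * d^2 * P)
lambda = 1.381e-23 * 301 / (sqrt(2) * pi * (3.2e-10)^2 * 568)
lambda = 1.6086e-05 m
lambda = 16085.96 nm

16085.96


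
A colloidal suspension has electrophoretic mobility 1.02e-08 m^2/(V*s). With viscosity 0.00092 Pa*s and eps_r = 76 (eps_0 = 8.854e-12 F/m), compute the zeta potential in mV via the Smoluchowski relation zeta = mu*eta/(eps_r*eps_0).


Smoluchowski equation: zeta = mu * eta / (eps_r * eps_0)
zeta = 1.02e-08 * 0.00092 / (76 * 8.854e-12)
zeta = 0.013946 V = 13.95 mV

13.95


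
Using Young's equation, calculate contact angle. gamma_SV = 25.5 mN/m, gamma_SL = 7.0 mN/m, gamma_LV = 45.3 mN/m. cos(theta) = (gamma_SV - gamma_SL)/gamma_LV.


cos(theta) = (gamma_SV - gamma_SL) / gamma_LV
cos(theta) = (25.5 - 7.0) / 45.3
cos(theta) = 0.408389
theta = arccos(0.408389) = 65.9 degrees

65.9


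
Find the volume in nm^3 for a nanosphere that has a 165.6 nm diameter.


Radius r = 165.6/2 = 82.8 nm
Volume V = (4/3) * pi * r^3
V = (4/3) * pi * (82.8)^3
V = 2377823.53 nm^3

2377823.53


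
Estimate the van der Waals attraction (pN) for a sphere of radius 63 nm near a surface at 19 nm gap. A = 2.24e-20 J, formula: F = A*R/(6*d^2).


Convert to SI: R = 63 nm = 6.3e-08 m, d = 19 nm = 1.9e-08 m
F = A * R / (6 * d^2)
F = 2.24e-20 * 6.3e-08 / (6 * (1.9e-08)^2)
F = 6.51524e-13 N = 0.652 pN

0.652


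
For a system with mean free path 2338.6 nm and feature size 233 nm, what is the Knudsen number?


Knudsen number Kn = lambda / L
Kn = 2338.6 / 233
Kn = 10.0369

10.0369


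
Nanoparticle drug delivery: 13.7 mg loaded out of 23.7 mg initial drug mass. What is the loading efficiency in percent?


Drug loading efficiency = (drug loaded / drug initial) * 100
DLE = 13.7 / 23.7 * 100
DLE = 0.5781 * 100
DLE = 57.81%

57.81


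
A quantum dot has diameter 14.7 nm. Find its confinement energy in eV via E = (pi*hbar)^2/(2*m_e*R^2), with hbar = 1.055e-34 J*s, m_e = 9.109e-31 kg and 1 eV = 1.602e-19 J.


Radius R = 14.7/2 = 7.35 nm = 7.35e-09 m
E = (pi * 1.055e-34)^2 / (2 * 9.109e-31 * (7.35e-09)^2)
E(J) = 1.11617e-21
E = E(J) / 1.602e-19 = 0.007 eV

0.007


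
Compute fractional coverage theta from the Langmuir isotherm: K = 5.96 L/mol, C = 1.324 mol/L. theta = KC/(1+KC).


Langmuir isotherm: theta = K*C / (1 + K*C)
K*C = 5.96 * 1.324 = 7.89104
theta = 7.89104 / (1 + 7.89104) = 7.89104 / 8.89104
theta = 0.8875

0.8875


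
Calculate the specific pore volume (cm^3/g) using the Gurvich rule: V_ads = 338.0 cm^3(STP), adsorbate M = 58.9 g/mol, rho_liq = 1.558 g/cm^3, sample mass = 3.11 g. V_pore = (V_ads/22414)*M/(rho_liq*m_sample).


Moles adsorbed n = V_ads / 22414 = 338.0 / 22414 = 1.507986e-02 mol
Liquid volume V_liq = n * M / rho_liq = 1.507986e-02 * 58.9 / 1.558 = 0.57009 cm^3
Specific pore volume V_pore = V_liq / m_sample = 0.57009 / 3.11
V_pore = 0.1833 cm^3/g

0.1833


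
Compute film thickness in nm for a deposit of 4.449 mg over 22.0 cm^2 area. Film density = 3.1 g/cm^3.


Convert: m = 4.449 mg = 4.4490e-06 kg, A = 22.0 cm^2 = 2.2000e-03 m^2, rho = 3.1 g/cm^3 = 3100 kg/m^3
t = m / (A * rho)
t = 4.4490e-06 / (2.2000e-03 * 3100)
t = 6.5235e-07 m = 652.3 nm

652.3


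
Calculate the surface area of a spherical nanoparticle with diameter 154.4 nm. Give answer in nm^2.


Radius r = 154.4/2 = 77.2 nm
Surface area SA = 4 * pi * r^2
SA = 4 * pi * (77.2)^2
SA = 74893.56 nm^2

74893.56


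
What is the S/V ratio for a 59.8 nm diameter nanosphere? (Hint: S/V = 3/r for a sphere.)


Radius r = 59.8/2 = 29.9 nm
S/V = 3 / r = 3 / 29.9
S/V = 0.1003 nm^-1

0.1003


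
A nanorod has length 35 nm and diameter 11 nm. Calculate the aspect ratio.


Aspect ratio AR = length / diameter
AR = 35 / 11
AR = 3.18

3.18


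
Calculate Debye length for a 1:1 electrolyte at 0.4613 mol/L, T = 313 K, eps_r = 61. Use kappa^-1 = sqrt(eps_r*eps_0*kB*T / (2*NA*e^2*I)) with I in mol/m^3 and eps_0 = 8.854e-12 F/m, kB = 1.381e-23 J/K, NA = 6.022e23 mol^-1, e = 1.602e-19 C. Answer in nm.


Ionic strength I = 0.4613 * 1^2 * 1000 = 461.3 mol/m^3
kappa^-1 = sqrt(61 * 8.854e-12 * 1.381e-23 * 313 / (2 * 6.022e23 * (1.602e-19)^2 * 461.3))
kappa^-1 = 0.405 nm

0.405


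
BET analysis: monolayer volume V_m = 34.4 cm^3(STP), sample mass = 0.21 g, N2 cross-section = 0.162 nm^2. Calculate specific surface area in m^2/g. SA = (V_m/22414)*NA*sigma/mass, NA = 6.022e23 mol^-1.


Number of moles in monolayer = V_m / 22414 = 34.4 / 22414 = 0.00153476
Number of molecules = moles * NA = 0.00153476 * 6.022e23
SA = molecules * sigma / mass
SA = (34.4 / 22414) * 6.022e23 * 0.162e-18 / 0.21
SA = 713.0 m^2/g

713.0


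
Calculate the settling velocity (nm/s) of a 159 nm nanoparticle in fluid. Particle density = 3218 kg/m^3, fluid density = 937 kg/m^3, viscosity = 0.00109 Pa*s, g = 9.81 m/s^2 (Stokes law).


Radius R = 159/2 nm = 7.95e-08 m
Density difference = 3218 - 937 = 2281 kg/m^3
v = 2 * R^2 * (rho_p - rho_f) * g / (9 * eta)
v = 2 * (7.95e-08)^2 * 2281 * 9.81 / (9 * 0.00109)
v = 2.8833e-08 m/s = 28.833 nm/s

28.833


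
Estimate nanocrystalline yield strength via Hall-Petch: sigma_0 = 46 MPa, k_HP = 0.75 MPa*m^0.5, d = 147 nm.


d = 147 nm = 1.47e-07 m
sqrt(d) = 0.0003834058
Hall-Petch contribution = k / sqrt(d) = 0.75 / 0.0003834058 = 1956.2 MPa
sigma = sigma_0 + k/sqrt(d) = 46 + 1956.2 = 2002.2 MPa

2002.2


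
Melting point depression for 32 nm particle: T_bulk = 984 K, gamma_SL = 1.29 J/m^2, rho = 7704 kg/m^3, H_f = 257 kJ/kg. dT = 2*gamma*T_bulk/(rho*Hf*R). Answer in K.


Radius R = 32/2 = 16 nm = 1.6e-08 m
Convert H_f = 257 kJ/kg = 257000 J/kg
dT = 2 * gamma_SL * T_bulk / (rho * H_f * R)
dT = 2 * 1.29 * 984 / (7704 * 257000 * 1.6e-08)
dT = 80.1 K

80.1


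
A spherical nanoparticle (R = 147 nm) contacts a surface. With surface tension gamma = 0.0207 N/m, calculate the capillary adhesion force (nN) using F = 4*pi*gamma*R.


Convert radius: R = 147 nm = 1.47e-07 m
F = 4 * pi * gamma * R
F = 4 * pi * 0.0207 * 1.47e-07
F = 3.82382e-08 N = 38.2382 nN

38.2382


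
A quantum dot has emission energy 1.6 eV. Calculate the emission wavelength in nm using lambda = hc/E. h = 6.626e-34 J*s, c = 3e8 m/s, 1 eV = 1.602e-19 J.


Convert energy: E = 1.6 eV = 1.6 * 1.602e-19 = 2.5632e-19 J
lambda = h*c / E = 6.626e-34 * 3e8 / 2.5632e-19
lambda = 7.75515e-07 m = 775.5 nm

775.5


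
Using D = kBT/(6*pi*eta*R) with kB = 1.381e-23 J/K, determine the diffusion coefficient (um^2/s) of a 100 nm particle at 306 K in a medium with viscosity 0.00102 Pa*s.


Radius R = 100/2 = 50 nm = 5e-08 m
D = kB*T / (6*pi*eta*R)
D = 1.381e-23 * 306 / (6 * pi * 0.00102 * 5e-08)
D = 4.39586e-12 m^2/s = 4.396 um^2/s

4.396


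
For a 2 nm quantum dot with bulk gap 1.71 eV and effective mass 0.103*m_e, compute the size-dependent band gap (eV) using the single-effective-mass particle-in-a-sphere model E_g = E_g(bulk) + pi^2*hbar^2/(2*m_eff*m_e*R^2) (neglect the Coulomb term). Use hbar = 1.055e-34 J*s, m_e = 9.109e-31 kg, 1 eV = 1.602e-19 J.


Radius R = 2/2 nm = 1e-09 m
Confinement energy dE = pi^2 * hbar^2 / (2 * m_eff * m_e * R^2)
dE = pi^2 * (1.055e-34)^2 / (2 * 0.103 * 9.109e-31 * (1e-09)^2) J, divided by 1.602e-19 J/eV
dE = 3.6543 eV
Total band gap = E_g(bulk) + dE = 1.71 + 3.6543 = 5.3643 eV

5.3643


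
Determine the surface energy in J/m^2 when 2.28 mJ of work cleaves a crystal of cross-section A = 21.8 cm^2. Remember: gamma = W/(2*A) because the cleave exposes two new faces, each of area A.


Convert: A = 21.8 cm^2 = 0.00218 m^2, W = 2.28 mJ = 0.00228 J
Cleaving exposes two faces of area A, so total new surface = 2*A and gamma = W / (2*A)
gamma = 0.00228 / (2 * 0.00218)
gamma = 0.523 J/m^2

0.523


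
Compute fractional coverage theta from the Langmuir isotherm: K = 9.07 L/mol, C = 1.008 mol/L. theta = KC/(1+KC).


Langmuir isotherm: theta = K*C / (1 + K*C)
K*C = 9.07 * 1.008 = 9.14256
theta = 9.14256 / (1 + 9.14256) = 9.14256 / 10.14256
theta = 0.9014

0.9014


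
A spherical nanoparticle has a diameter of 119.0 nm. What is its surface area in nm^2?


Radius r = 119.0/2 = 59.5 nm
Surface area SA = 4 * pi * r^2
SA = 4 * pi * (59.5)^2
SA = 44488.09 nm^2

44488.09


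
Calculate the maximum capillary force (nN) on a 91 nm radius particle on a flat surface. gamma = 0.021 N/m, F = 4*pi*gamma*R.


Convert radius: R = 91 nm = 9.1e-08 m
F = 4 * pi * gamma * R
F = 4 * pi * 0.021 * 9.1e-08
F = 2.40143e-08 N = 24.0143 nN

24.0143


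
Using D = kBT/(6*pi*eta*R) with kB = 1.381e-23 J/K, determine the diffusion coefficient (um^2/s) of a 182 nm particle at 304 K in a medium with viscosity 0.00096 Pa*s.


Radius R = 182/2 = 91 nm = 9.1e-08 m
D = kB*T / (6*pi*eta*R)
D = 1.381e-23 * 304 / (6 * pi * 0.00096 * 9.1e-08)
D = 2.54949e-12 m^2/s = 2.549 um^2/s

2.549


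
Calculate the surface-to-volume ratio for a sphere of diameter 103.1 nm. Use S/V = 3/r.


Radius r = 103.1/2 = 51.55 nm
S/V = 3 / r = 3 / 51.55
S/V = 0.0582 nm^-1

0.0582


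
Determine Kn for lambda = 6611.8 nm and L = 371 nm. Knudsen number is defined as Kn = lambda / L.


Knudsen number Kn = lambda / L
Kn = 6611.8 / 371
Kn = 17.8216

17.8216


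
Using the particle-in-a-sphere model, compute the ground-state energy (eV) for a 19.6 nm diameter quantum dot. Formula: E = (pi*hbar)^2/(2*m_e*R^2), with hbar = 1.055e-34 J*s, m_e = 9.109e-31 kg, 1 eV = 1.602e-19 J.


Radius R = 19.6/2 = 9.8 nm = 9.8e-09 m
E = (pi * 1.055e-34)^2 / (2 * 9.109e-31 * (9.8e-09)^2)
E(J) = 6.27844e-22
E = E(J) / 1.602e-19 = 0.0039 eV

0.0039


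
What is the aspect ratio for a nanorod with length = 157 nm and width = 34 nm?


Aspect ratio AR = length / diameter
AR = 157 / 34
AR = 4.62

4.62


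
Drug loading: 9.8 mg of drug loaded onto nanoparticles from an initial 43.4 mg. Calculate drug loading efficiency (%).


Drug loading efficiency = (drug loaded / drug initial) * 100
DLE = 9.8 / 43.4 * 100
DLE = 0.2258 * 100
DLE = 22.58%

22.58


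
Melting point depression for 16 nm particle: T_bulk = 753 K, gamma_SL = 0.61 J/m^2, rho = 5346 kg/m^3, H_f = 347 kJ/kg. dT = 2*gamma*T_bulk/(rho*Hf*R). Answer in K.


Radius R = 16/2 = 8 nm = 8e-09 m
Convert H_f = 347 kJ/kg = 347000 J/kg
dT = 2 * gamma_SL * T_bulk / (rho * H_f * R)
dT = 2 * 0.61 * 753 / (5346 * 347000 * 8e-09)
dT = 61.9 K

61.9


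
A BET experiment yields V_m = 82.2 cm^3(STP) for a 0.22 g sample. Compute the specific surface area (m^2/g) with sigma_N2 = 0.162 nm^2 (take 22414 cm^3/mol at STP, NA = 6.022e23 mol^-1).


Number of moles in monolayer = V_m / 22414 = 82.2 / 22414 = 0.00366735
Number of molecules = moles * NA = 0.00366735 * 6.022e23
SA = molecules * sigma / mass
SA = (82.2 / 22414) * 6.022e23 * 0.162e-18 / 0.22
SA = 1626.2 m^2/g

1626.2


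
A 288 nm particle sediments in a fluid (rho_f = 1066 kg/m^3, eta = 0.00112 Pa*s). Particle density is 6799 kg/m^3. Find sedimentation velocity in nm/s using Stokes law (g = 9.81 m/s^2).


Radius R = 288/2 nm = 1.44e-07 m
Density difference = 6799 - 1066 = 5733 kg/m^3
v = 2 * R^2 * (rho_p - rho_f) * g / (9 * eta)
v = 2 * (1.44e-07)^2 * 5733 * 9.81 / (9 * 0.00112)
v = 2.3139e-07 m/s = 231.3904 nm/s

231.3904


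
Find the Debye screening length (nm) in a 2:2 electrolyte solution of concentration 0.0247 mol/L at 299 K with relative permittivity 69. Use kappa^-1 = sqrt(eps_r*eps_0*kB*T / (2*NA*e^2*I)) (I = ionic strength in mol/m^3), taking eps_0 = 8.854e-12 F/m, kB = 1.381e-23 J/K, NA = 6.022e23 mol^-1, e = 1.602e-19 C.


Ionic strength I = 0.0247 * 2^2 * 1000 = 98.8 mol/m^3
kappa^-1 = sqrt(69 * 8.854e-12 * 1.381e-23 * 299 / (2 * 6.022e23 * (1.602e-19)^2 * 98.8))
kappa^-1 = 0.909 nm

0.909


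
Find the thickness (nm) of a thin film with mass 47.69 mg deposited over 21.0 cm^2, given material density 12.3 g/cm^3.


Convert: m = 47.69 mg = 4.7690e-05 kg, A = 21.0 cm^2 = 2.1000e-03 m^2, rho = 12.3 g/cm^3 = 12300 kg/m^3
t = m / (A * rho)
t = 4.7690e-05 / (2.1000e-03 * 12300)
t = 1.8463e-06 m = 1846.3 nm

1846.3


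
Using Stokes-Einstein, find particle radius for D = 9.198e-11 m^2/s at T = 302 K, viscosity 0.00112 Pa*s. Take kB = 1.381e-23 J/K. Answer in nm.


Stokes-Einstein: R = kB*T / (6*pi*eta*D)
R = 1.381e-23 * 302 / (6 * pi * 0.00112 * 9.198e-11)
R = 2.14777e-09 m = 2.15 nm

2.15
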